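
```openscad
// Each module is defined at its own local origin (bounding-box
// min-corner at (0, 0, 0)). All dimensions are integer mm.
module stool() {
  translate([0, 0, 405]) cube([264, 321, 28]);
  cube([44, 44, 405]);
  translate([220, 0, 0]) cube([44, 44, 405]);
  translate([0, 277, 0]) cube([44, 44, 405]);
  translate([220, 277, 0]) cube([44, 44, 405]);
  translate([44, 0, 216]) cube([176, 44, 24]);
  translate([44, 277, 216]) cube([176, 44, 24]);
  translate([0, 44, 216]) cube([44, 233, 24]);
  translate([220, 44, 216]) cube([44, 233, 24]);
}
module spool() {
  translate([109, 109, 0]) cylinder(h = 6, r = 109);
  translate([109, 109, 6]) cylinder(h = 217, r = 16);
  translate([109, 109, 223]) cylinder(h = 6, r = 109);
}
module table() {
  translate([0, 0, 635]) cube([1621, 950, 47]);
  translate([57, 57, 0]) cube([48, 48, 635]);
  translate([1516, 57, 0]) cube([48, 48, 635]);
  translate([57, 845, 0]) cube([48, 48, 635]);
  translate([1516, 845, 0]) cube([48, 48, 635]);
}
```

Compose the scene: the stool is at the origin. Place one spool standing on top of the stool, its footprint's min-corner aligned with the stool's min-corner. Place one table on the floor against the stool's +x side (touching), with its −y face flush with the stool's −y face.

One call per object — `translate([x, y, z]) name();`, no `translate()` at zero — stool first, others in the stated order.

stool();
translate([0, 0, 433]) spool();
translate([264, 0, 0]) table();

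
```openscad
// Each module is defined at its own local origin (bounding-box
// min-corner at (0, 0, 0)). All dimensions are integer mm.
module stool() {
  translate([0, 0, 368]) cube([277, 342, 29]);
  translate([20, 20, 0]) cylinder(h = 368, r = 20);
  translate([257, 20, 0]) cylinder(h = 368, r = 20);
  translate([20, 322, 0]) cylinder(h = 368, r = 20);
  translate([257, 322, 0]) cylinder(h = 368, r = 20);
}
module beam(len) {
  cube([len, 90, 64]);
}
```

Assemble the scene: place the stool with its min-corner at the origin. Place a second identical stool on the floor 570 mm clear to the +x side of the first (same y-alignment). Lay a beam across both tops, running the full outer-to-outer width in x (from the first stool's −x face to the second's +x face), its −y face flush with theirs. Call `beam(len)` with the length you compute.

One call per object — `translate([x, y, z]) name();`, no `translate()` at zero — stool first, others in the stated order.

stool();
translate([847, 0, 0]) stool();
translate([0, 0, 397]) beam(1124);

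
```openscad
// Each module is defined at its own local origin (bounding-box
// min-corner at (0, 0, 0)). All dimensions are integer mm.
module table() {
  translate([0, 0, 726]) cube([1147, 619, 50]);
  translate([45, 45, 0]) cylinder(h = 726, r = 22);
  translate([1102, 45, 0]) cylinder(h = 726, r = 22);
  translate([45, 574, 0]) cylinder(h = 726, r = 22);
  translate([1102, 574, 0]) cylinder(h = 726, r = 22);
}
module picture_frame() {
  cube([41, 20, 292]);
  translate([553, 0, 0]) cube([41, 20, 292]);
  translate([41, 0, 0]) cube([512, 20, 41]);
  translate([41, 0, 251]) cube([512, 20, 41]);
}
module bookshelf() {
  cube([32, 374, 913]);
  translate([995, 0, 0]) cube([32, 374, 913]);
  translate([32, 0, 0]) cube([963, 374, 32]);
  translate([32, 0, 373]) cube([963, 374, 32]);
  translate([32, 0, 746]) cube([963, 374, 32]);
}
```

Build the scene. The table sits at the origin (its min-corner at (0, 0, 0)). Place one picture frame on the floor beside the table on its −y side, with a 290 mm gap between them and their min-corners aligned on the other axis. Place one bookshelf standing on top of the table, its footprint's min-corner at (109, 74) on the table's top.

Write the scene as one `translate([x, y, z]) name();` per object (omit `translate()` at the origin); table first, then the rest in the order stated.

table();
translate([0, -310, 0]) picture_frame();
translate([109, 74, 776]) bookshelf();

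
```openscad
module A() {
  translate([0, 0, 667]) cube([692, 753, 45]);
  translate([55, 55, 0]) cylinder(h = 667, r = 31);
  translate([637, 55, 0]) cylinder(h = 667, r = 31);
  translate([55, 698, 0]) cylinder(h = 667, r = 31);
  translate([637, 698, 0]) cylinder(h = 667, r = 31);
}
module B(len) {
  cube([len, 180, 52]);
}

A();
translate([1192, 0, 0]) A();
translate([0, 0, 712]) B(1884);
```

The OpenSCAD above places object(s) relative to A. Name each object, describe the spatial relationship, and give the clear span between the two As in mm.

Second table starts at x = 1192; first ends at x = 692; clear span = 1192 − 692 = 500 mm.

A is a table. B is a beam. A beam spans the tops of two tables. The clear span between the two tables is 500 mm.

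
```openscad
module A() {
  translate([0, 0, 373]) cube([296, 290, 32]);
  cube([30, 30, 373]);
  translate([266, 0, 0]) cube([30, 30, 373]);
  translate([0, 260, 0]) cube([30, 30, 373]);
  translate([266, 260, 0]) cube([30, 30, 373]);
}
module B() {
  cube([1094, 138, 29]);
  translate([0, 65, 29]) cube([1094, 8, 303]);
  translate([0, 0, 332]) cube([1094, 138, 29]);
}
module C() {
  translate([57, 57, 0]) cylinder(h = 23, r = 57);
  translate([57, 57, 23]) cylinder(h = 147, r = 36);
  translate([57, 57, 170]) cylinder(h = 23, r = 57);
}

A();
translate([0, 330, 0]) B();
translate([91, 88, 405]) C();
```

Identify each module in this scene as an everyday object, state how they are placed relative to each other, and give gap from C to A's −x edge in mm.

The spool's min-x is at 91; the stool's min-x is 0; gap = 91 mm.

A is a stool. B is an I-beam. C is a spool. The I-beam is on the floor beside the stool on its +y side. The spool is on top of the stool, centred. The gap from the spool to the stool's −x edge is 91 mm.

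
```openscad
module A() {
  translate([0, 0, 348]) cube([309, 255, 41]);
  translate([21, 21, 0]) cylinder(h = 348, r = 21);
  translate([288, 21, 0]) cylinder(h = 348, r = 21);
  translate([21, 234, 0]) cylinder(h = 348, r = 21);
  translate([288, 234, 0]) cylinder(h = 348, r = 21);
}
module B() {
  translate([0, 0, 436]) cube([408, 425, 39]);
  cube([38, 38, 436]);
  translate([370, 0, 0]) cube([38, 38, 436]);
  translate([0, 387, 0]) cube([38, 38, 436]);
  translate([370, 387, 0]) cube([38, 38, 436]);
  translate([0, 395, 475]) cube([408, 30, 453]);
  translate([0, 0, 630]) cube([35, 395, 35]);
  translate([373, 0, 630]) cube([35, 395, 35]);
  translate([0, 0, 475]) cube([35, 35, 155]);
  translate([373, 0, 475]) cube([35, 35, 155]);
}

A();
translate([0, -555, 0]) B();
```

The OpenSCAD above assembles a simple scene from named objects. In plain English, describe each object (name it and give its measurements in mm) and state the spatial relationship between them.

A is a four-legged stool. The seat is 309×255 mm, 41 mm thick, top at z = 389 mm. It stands on four round legs, each 42 mm in diameter, from z = 0 to the seat underside, each leg's axis is inset half a diameter from the nearest pair of seat edges (so the leg's bounding box is flush with the corner).

B is a chair: 408×425 mm seat, 39 mm thick, top at z = 475 mm, on four 38 mm square corner legs flush with the seat edges. A 30 mm thick backrest slab spans the full seat width, extending 453 mm above the seat top, its back face flush with the seat's +y edge. Two armrests of 35×35 mm section run along each side from the seat's front edge to the front of the backrest, top faces 190 mm above the seat top and outer faces flush with the seat's x-edges; a 35×35 mm post under the front of each armrest stands on the seat at the front corner.

The chair is on the floor beside the stool on its −y side.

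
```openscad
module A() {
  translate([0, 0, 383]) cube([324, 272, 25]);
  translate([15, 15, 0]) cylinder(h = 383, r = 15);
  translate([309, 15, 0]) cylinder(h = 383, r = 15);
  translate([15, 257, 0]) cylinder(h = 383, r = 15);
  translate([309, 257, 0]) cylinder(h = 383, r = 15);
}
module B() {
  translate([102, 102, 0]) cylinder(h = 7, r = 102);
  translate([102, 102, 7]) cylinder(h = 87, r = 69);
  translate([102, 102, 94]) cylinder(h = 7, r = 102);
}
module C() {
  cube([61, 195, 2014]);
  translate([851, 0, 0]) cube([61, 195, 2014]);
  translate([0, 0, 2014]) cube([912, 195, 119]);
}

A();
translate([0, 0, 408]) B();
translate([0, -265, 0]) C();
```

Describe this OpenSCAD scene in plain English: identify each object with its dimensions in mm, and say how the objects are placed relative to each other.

A is a four-legged stool. The seat is a 324×272×25 mm slab whose top surface is at z = 408 mm; four round legs, each 30 mm in diameter, run from the floor (z = 0) to the underside of the seat, each leg's axis is inset half a diameter from the nearest pair of seat edges (so the leg's bounding box is flush with the corner).

B is a spool: two coaxial disc flanges of radius 102 mm and thickness 7 mm, joined by a core cylinder of radius 69 mm and height 87 mm. The lower flange rests on z = 0 and the three cylinders share a vertical axis.

C is a rectangular door frame: two vertical jambs of 61×195 mm section, 2014 mm tall, with a clear opening 790 mm wide between their inner faces. A header 119 mm tall and 195 mm deep lies on top of the jambs and spans the full outside width.

The spool is on top of the stool. The door frame is on the floor beside the stool on its −y side.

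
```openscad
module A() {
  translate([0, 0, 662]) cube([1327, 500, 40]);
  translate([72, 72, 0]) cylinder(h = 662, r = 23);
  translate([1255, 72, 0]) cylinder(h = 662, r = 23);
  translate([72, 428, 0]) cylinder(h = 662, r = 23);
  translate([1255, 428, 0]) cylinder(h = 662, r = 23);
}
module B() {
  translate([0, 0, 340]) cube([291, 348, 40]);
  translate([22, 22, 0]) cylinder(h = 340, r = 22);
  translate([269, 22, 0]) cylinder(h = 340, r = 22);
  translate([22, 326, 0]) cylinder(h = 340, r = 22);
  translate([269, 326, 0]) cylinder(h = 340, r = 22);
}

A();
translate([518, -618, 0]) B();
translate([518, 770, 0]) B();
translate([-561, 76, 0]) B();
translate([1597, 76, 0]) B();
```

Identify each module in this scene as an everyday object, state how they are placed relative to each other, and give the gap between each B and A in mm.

Each stool's nearest face is 270 mm from the table's bounding box.

A is a table. B is a stool. Four stools sit around the table at the −y, +y, −x, +x sides. The gap between each stool and the table is 270 mm.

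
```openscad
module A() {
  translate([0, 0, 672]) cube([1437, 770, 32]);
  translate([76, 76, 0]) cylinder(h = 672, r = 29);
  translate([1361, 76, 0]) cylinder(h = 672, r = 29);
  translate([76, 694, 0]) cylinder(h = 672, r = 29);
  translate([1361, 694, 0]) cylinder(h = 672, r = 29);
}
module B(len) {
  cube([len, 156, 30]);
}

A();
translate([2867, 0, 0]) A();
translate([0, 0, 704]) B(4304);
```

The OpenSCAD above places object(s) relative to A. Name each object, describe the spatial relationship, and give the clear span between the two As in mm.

A is a table. B is a beam. A beam spans the tops of two tables. The clear span between the two tables is 1430 mm.

Second table starts at x = 2867; first ends at x = 1437; clear span = 2867 − 1437 = 1430 mm.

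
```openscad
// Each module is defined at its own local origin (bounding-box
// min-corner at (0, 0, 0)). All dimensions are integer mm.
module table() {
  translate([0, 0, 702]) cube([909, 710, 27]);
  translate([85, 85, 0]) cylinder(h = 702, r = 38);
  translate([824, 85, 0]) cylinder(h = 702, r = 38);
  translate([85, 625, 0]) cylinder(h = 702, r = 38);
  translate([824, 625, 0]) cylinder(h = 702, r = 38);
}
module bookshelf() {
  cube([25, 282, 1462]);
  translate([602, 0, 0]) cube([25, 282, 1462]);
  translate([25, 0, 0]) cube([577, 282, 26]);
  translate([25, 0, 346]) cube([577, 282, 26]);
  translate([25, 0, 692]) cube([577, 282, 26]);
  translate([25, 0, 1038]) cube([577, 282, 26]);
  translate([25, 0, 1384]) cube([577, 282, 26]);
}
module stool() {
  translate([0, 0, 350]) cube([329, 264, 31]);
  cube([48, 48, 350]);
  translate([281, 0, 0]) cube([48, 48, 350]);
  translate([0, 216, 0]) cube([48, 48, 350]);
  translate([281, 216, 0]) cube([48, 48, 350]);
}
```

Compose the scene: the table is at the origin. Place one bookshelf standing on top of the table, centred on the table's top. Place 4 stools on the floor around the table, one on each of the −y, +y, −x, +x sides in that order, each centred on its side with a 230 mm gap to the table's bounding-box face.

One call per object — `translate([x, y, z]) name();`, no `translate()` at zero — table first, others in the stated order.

table();
translate([141, 214, 729]) bookshelf();
translate([290, -494, 0]) stool();
translate([290, 940, 0]) stool();
translate([-559, 223, 0]) stool();
translate([1139, 223, 0]) stool();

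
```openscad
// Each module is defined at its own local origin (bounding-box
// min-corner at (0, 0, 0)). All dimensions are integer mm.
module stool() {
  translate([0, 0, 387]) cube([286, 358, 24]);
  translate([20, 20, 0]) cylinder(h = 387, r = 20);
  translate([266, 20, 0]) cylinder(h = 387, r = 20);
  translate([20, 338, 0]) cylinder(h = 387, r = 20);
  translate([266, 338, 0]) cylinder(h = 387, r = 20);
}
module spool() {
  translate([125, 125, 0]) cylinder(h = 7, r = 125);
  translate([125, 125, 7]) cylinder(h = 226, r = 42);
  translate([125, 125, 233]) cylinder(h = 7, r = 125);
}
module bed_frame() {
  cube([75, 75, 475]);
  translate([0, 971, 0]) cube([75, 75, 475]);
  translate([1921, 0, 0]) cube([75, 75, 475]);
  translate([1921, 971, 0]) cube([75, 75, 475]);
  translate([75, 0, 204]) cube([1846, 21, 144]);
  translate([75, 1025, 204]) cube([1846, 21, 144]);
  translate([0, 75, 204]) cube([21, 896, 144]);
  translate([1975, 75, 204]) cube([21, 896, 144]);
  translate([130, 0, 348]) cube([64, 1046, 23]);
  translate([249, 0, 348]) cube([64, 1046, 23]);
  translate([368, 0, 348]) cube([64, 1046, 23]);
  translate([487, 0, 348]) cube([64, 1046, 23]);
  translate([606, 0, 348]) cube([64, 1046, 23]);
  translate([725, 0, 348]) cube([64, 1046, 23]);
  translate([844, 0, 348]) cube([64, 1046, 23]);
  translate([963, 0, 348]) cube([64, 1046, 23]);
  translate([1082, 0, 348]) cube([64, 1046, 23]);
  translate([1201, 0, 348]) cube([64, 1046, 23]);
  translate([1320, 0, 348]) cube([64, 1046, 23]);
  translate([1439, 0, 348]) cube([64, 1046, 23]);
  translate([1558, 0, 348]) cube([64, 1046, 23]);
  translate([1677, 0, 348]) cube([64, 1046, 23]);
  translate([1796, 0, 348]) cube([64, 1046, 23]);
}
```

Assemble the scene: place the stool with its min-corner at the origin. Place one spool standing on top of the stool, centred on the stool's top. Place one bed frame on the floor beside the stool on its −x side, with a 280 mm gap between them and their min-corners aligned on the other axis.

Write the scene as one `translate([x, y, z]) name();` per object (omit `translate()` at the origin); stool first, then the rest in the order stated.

stool();
translate([18, 54, 411]) spool();
translate([-2276, 0, 0]) bed_frame();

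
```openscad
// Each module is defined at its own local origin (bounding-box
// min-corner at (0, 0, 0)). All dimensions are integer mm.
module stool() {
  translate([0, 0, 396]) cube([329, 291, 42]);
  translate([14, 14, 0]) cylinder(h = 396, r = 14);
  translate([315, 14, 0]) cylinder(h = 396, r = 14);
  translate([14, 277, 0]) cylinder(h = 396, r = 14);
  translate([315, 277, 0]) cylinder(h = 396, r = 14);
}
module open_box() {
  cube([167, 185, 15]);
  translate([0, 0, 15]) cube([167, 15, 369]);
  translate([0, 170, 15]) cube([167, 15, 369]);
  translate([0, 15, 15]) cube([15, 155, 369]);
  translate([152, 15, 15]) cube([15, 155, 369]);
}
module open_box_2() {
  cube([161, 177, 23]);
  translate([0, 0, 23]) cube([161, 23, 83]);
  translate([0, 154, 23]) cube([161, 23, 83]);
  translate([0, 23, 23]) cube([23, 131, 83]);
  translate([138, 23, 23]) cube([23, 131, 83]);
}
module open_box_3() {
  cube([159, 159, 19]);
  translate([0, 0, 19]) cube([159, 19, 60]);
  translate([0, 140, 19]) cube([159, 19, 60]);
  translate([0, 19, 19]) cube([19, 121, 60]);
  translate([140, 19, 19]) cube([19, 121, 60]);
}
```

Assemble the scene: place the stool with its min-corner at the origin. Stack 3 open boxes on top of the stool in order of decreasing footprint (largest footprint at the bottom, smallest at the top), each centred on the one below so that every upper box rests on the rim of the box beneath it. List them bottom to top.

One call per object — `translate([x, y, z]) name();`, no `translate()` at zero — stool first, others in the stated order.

stool();
translate([81, 53, 438]) open_box();
translate([84, 57, 822]) open_box_2();
translate([85, 66, 928]) open_box_3();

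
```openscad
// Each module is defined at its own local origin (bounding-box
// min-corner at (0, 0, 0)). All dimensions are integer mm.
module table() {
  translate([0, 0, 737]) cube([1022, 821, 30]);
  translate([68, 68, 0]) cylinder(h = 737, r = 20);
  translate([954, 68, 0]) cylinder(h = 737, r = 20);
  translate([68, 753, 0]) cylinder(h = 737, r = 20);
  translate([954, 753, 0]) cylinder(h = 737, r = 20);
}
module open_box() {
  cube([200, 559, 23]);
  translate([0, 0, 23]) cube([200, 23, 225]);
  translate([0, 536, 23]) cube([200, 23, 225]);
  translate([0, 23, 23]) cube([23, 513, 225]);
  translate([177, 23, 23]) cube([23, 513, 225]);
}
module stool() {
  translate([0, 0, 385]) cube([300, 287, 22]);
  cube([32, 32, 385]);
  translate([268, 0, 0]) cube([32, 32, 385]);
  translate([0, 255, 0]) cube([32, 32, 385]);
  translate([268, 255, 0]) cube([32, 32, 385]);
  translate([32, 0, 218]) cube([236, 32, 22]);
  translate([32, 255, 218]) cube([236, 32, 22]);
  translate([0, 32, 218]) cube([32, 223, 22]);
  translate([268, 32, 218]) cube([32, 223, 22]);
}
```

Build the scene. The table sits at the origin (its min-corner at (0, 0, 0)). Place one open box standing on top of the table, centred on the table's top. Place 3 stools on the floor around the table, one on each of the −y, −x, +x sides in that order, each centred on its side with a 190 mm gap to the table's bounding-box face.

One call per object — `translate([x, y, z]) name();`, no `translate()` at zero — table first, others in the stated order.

table();
translate([411, 131, 767]) open_box();
translate([361, -477, 0]) stool();
translate([-490, 267, 0]) stool();
translate([1212, 267, 0]) stool();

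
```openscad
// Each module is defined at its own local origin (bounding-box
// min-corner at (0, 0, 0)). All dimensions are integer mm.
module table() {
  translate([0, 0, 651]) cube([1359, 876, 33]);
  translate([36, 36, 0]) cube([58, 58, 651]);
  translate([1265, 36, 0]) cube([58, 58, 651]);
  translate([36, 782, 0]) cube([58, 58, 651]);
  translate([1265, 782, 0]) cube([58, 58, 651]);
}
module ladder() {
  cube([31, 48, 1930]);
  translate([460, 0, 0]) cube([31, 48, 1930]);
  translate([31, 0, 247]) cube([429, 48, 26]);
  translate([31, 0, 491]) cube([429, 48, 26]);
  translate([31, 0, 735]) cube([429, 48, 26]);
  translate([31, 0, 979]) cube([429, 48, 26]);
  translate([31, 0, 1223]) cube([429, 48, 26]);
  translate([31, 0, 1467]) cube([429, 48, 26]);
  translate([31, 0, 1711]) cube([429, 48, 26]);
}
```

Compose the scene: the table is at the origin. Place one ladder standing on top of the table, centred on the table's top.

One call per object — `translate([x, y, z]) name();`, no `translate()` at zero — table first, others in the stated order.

table();
translate([434, 414, 684]) ladder();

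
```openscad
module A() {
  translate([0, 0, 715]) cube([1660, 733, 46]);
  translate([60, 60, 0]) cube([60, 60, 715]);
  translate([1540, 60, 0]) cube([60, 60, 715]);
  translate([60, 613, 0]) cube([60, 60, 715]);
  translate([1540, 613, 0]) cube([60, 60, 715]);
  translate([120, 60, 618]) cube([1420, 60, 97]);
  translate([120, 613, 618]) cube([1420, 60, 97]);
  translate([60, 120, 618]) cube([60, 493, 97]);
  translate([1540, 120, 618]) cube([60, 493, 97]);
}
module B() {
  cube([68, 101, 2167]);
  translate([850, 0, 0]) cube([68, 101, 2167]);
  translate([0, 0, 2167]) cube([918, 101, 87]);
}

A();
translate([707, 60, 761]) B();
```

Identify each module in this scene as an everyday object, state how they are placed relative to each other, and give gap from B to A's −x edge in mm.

A is a table. B is a door frame. The door frame is on top of the table. The gap from the door frame to the table's −x edge is 707 mm.

The door frame's min-x is at 707; the table's min-x is 0; gap = 707 mm.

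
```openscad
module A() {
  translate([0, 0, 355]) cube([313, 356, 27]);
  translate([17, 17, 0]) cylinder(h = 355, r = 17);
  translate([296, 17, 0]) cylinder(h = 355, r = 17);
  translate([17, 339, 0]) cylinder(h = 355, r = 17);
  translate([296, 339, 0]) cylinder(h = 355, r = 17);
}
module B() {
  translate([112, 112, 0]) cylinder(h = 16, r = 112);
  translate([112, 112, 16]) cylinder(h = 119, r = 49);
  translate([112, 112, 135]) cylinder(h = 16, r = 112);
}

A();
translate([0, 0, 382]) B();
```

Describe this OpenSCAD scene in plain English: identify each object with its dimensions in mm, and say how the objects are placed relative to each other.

A is a four-legged stool. The seat is 313×356 mm, 27 mm thick, top at z = 382 mm. It stands on four round legs, each 34 mm in diameter, from z = 0 to the seat underside, each leg's axis is inset half a diameter from the nearest pair of seat edges (so the leg's bounding box is flush with the corner).

B is a spool: two coaxial disc flanges of radius 112 mm and thickness 16 mm, joined by a core cylinder of radius 49 mm and height 119 mm. The lower flange rests on z = 0 and the three cylinders share a vertical axis.

The spool is on top of the stool.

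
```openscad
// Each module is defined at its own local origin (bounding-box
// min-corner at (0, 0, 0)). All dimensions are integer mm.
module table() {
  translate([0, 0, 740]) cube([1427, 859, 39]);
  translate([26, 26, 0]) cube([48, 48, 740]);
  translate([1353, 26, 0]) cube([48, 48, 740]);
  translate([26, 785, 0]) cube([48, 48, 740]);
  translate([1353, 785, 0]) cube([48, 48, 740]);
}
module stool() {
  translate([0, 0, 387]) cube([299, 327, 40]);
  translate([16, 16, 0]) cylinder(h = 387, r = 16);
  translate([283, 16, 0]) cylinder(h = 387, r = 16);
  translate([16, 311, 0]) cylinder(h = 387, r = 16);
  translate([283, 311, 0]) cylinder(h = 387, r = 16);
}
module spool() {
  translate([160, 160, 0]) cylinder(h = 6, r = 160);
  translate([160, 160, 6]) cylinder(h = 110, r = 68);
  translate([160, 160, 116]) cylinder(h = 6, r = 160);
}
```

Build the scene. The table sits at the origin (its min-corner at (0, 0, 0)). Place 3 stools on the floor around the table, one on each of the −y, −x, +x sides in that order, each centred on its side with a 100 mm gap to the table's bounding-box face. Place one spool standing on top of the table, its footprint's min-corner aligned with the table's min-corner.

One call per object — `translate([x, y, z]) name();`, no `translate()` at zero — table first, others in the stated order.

table();
translate([564, -427, 0]) stool();
translate([-399, 266, 0]) stool();
translate([1527, 266, 0]) stool();
translate([0, 0, 779]) spool();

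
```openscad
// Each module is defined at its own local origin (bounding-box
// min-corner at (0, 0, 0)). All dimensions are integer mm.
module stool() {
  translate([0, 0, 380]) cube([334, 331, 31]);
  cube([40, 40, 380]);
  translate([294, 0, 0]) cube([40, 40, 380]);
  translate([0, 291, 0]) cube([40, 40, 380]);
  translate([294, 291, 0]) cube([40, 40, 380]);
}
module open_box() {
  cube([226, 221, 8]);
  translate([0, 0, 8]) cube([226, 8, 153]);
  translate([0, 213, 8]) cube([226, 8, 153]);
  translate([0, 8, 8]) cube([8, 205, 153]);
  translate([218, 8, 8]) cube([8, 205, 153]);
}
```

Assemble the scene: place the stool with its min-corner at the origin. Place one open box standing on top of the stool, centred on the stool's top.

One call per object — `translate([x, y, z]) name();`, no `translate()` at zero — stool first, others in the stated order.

stool();
translate([54, 55, 411]) open_box();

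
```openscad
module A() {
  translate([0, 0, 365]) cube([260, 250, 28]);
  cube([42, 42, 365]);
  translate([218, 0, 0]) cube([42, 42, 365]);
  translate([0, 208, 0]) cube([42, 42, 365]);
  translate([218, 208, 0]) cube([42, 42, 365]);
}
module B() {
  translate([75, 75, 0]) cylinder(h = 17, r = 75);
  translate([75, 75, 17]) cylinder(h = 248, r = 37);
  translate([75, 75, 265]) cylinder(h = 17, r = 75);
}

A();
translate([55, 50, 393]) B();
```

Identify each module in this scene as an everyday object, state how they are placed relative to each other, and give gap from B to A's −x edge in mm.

The spool's min-x is at 55; the stool's min-x is 0; gap = 55 mm.

A is a stool. B is a spool. The spool is on top of the stool, centred. The gap from the spool to the stool's −x edge is 55 mm.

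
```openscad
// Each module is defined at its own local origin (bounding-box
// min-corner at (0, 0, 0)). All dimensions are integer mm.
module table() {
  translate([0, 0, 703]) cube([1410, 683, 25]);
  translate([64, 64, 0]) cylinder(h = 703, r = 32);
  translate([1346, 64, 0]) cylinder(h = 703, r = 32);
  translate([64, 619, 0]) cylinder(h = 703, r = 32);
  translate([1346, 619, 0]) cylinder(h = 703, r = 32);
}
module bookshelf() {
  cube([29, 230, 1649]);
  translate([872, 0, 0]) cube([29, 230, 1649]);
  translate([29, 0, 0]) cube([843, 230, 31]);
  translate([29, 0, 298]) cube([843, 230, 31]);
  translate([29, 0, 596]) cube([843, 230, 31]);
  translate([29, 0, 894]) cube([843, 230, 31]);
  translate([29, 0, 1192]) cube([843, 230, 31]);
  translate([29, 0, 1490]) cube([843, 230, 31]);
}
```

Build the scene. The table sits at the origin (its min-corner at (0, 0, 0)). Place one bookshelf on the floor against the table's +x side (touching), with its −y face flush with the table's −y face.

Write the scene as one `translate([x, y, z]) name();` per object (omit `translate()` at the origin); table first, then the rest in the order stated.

table();
translate([1410, 0, 0]) bookshelf();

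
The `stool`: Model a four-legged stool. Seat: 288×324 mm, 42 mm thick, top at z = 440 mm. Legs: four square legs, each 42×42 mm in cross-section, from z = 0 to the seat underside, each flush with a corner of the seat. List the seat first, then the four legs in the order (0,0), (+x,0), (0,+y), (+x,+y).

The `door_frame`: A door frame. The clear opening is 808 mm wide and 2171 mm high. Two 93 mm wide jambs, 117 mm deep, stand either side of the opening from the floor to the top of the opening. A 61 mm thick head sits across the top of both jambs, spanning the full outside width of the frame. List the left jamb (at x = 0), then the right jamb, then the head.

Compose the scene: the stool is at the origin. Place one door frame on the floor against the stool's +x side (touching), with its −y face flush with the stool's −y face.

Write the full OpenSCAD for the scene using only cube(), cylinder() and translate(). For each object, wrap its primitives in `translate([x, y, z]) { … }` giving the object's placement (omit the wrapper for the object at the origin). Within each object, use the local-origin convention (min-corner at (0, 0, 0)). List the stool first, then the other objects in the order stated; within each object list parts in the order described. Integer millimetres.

translate([0, 0, 398]) cube([288, 324, 42]);
cube([42, 42, 398]);
translate([246, 0, 0]) cube([42, 42, 398]);
translate([0, 282, 0]) cube([42, 42, 398]);
translate([246, 282, 0]) cube([42, 42, 398]);
translate([288, 0, 0]) {
  cube([93, 117, 2171]);
  translate([901, 0, 0]) cube([93, 117, 2171]);
  translate([0, 0, 2171]) cube([994, 117, 61]);
}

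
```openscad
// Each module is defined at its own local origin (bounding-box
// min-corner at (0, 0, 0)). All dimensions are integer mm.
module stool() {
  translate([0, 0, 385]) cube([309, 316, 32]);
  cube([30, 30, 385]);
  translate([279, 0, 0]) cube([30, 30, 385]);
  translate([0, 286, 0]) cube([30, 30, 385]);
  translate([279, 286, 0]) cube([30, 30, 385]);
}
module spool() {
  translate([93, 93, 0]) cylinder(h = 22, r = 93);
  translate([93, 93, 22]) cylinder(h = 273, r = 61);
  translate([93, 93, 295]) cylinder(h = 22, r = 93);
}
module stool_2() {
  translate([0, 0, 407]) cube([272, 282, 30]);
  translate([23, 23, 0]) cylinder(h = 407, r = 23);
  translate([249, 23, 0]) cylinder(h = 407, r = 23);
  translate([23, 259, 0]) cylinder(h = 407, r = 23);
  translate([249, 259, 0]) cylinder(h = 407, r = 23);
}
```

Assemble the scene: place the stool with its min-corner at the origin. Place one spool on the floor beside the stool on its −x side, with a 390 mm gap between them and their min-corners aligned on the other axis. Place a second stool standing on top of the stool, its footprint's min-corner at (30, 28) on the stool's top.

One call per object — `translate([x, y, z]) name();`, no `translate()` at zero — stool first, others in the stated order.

stool();
translate([-576, 0, 0]) spool();
translate([30, 28, 417]) stool_2();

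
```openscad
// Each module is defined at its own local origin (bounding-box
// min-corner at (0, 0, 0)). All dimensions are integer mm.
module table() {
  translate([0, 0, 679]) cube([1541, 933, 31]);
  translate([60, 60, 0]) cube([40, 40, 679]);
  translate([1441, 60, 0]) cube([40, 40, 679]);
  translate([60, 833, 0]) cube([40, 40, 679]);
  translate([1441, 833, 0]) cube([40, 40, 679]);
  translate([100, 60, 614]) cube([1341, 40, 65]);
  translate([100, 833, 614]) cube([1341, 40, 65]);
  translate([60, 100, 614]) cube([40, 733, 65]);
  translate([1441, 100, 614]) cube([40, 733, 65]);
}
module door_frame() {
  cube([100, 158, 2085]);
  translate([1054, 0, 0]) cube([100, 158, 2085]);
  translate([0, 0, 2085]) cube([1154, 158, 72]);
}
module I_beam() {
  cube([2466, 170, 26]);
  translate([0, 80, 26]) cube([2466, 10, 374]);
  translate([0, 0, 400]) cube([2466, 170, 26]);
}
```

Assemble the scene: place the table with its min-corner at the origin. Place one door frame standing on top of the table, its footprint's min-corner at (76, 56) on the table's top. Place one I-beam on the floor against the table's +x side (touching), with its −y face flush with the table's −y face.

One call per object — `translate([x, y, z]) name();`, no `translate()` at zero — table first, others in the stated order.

table();
translate([76, 56, 710]) door_frame();
translate([1541, 0, 0]) I_beam();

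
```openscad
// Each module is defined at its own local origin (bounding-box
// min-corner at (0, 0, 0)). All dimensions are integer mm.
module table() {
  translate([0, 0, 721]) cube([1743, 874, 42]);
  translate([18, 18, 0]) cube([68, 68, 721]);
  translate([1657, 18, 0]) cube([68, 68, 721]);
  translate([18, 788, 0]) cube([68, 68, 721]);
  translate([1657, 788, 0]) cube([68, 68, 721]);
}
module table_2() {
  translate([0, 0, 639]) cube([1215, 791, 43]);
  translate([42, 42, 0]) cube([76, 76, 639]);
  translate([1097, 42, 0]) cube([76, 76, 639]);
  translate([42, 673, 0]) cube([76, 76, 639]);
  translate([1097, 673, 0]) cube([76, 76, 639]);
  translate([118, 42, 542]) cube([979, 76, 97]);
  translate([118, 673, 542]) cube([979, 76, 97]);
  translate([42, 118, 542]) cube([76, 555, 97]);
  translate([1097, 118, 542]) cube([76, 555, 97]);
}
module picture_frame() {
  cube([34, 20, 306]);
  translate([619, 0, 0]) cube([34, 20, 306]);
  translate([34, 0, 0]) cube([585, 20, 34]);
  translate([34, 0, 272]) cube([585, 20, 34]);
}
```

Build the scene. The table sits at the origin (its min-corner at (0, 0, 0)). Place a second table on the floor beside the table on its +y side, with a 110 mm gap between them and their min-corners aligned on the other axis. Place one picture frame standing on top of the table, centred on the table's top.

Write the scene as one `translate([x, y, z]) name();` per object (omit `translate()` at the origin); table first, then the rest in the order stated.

table();
translate([0, 984, 0]) table_2();
translate([545, 427, 763]) picture_frame();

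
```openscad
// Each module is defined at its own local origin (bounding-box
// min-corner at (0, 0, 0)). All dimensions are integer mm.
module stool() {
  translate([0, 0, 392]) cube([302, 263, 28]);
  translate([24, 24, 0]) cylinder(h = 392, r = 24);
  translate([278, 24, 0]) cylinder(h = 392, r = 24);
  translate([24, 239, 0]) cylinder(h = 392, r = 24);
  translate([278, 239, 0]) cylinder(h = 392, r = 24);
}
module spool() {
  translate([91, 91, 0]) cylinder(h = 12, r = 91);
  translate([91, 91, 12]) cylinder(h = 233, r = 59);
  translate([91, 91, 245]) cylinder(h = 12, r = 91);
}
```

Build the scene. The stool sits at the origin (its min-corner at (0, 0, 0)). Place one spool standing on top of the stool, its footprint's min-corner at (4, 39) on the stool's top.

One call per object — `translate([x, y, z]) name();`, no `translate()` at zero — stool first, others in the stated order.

stool();
translate([4, 39, 420]) spool();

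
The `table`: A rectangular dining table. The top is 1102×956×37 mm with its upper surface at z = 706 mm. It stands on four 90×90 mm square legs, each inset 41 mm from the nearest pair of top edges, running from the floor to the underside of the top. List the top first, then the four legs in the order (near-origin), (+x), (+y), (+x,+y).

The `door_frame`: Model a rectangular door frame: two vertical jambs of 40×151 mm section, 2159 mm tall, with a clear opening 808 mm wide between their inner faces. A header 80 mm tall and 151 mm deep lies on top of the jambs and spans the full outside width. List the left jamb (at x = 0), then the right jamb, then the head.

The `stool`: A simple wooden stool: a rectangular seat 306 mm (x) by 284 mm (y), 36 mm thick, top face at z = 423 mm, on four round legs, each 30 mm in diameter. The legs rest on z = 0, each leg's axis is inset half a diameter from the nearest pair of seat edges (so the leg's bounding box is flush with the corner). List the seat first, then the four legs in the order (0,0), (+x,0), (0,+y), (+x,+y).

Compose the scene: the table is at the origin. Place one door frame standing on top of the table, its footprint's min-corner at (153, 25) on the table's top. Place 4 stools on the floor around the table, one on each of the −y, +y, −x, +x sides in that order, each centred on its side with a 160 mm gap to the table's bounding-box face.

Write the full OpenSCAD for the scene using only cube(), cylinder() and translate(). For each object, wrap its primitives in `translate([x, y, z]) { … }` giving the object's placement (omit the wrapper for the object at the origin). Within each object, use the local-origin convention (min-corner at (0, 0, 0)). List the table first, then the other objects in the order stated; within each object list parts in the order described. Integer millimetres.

translate([0, 0, 669]) cube([1102, 956, 37]);
translate([41, 41, 0]) cube([90, 90, 669]);
translate([971, 41, 0]) cube([90, 90, 669]);
translate([41, 825, 0]) cube([90, 90, 669]);
translate([971, 825, 0]) cube([90, 90, 669]);
translate([153, 25, 706]) {
  cube([40, 151, 2159]);
  translate([848, 0, 0]) cube([40, 151, 2159]);
  translate([0, 0, 2159]) cube([888, 151, 80]);
}
translate([398, -444, 0]) {
  translate([0, 0, 387]) cube([306, 284, 36]);
  translate([15, 15, 0]) cylinder(h = 387, r = 15);
  translate([291, 15, 0]) cylinder(h = 387, r = 15);
  translate([15, 269, 0]) cylinder(h = 387, r = 15);
  translate([291, 269, 0]) cylinder(h = 387, r = 15);
}
translate([398, 1116, 0]) {
  translate([0, 0, 387]) cube([306, 284, 36]);
  translate([15, 15, 0]) cylinder(h = 387, r = 15);
  translate([291, 15, 0]) cylinder(h = 387, r = 15);
  translate([15, 269, 0]) cylinder(h = 387, r = 15);
  translate([291, 269, 0]) cylinder(h = 387, r = 15);
}
translate([-466, 336, 0]) {
  translate([0, 0, 387]) cube([306, 284, 36]);
  translate([15, 15, 0]) cylinder(h = 387, r = 15);
  translate([291, 15, 0]) cylinder(h = 387, r = 15);
  translate([15, 269, 0]) cylinder(h = 387, r = 15);
  translate([291, 269, 0]) cylinder(h = 387, r = 15);
}
translate([1262, 336, 0]) {
  translate([0, 0, 387]) cube([306, 284, 36]);
  translate([15, 15, 0]) cylinder(h = 387, r = 15);
  translate([291, 15, 0]) cylinder(h = 387, r = 15);
  translate([15, 269, 0]) cylinder(h = 387, r = 15);
  translate([291, 269, 0]) cylinder(h = 387, r = 15);
}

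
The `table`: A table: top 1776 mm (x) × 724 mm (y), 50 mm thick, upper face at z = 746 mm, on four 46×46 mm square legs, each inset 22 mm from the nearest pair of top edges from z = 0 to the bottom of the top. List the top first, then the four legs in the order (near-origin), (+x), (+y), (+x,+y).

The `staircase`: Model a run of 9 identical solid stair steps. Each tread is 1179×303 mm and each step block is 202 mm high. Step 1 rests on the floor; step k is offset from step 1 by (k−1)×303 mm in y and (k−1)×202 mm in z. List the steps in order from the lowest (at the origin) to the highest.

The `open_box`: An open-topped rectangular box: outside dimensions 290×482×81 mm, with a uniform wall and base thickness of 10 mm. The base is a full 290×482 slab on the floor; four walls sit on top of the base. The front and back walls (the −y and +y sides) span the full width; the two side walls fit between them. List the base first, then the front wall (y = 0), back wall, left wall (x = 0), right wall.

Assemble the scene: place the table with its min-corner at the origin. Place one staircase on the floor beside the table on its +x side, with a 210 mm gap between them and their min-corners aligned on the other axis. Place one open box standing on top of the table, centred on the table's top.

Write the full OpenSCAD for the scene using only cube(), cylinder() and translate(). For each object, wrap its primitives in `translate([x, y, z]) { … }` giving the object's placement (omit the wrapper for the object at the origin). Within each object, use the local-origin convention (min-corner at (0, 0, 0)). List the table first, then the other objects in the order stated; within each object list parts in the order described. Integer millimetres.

translate([0, 0, 696]) cube([1776, 724, 50]);
translate([22, 22, 0]) cube([46, 46, 696]);
translate([1708, 22, 0]) cube([46, 46, 696]);
translate([22, 656, 0]) cube([46, 46, 696]);
translate([1708, 656, 0]) cube([46, 46, 696]);
translate([1986, 0, 0]) {
  cube([1179, 303, 202]);
  translate([0, 303, 202]) cube([1179, 303, 202]);
  translate([0, 606, 404]) cube([1179, 303, 202]);
  translate([0, 909, 606]) cube([1179, 303, 202]);
  translate([0, 1212, 808]) cube([1179, 303, 202]);
  translate([0, 1515, 1010]) cube([1179, 303, 202]);
  translate([0, 1818, 1212]) cube([1179, 303, 202]);
  translate([0, 2121, 1414]) cube([1179, 303, 202]);
  translate([0, 2424, 1616]) cube([1179, 303, 202]);
}
translate([743, 121, 746]) {
  cube([290, 482, 10]);
  translate([0, 0, 10]) cube([290, 10, 71]);
  translate([0, 472, 10]) cube([290, 10, 71]);
  translate([0, 10, 10]) cube([10, 462, 71]);
  translate([280, 10, 10]) cube([10, 462, 71]);
}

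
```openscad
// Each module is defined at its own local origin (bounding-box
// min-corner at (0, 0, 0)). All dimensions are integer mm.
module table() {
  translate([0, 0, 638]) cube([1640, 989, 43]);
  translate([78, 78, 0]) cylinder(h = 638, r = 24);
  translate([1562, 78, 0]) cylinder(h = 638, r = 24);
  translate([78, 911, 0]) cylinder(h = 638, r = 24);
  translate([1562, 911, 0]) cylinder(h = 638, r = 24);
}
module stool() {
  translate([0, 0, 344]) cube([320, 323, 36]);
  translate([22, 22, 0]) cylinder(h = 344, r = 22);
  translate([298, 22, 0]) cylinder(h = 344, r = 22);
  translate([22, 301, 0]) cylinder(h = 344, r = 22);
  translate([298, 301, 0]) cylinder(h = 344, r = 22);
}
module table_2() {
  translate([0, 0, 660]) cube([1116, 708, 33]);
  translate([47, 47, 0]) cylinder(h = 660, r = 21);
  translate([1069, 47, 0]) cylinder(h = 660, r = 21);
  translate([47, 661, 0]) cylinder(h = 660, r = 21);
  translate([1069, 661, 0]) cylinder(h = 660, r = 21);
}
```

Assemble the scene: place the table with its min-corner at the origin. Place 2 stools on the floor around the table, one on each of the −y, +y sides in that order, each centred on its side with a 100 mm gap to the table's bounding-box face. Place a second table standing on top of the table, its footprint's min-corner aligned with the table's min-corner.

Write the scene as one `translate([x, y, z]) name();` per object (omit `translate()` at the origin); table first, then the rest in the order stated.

table();
translate([660, -423, 0]) stool();
translate([660, 1089, 0]) stool();
translate([0, 0, 681]) table_2();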